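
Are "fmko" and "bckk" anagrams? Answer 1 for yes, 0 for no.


Strings: "fmko", "bckk"
Sorted first:  fkmo
Sorted second: bckk
Differ at position 0: 'f' vs 'b' => not anagrams

0


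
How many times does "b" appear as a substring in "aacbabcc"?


Searching for "b" in "aacbabcc"
Scanning each position:
  Position 0: "a" => no
  Position 1: "a" => no
  Position 2: "c" => no
  Position 3: "b" => MATCH
  Position 4: "a" => no
  Position 5: "b" => MATCH
  Position 6: "c" => no
  Position 7: "c" => no
Total occurrences: 2

2


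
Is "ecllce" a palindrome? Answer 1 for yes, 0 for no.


Input: ecllce
Reversed: ecllce
  Compare pos 0 ('e') with pos 5 ('e'): match
  Compare pos 1 ('c') with pos 4 ('c'): match
  Compare pos 2 ('l') with pos 3 ('l'): match
Result: palindrome

1


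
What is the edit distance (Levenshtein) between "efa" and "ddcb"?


Computing edit distance: "efa" -> "ddcb"
DP table:
           d    d    c    b
      0    1    2    3    4
  e   1    1    2    3    4
  f   2    2    2    3    4
  a   3    3    3    3    4
Edit distance = dp[3][4] = 4

4


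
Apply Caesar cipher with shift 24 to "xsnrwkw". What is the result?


Caesar cipher: shift "xsnrwkw" by 24
  'x' (pos 23) + 24 = pos 21 = 'v'
  's' (pos 18) + 24 = pos 16 = 'q'
  'n' (pos 13) + 24 = pos 11 = 'l'
  'r' (pos 17) + 24 = pos 15 = 'p'
  'w' (pos 22) + 24 = pos 20 = 'u'
  'k' (pos 10) + 24 = pos 8 = 'i'
  'w' (pos 22) + 24 = pos 20 = 'u'
Result: vqlpuiu

vqlpuiu


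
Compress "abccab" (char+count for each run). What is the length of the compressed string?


Input: abccab
Runs:
  'a' x 1 => "a1"
  'b' x 1 => "b1"
  'c' x 2 => "c2"
  'a' x 1 => "a1"
  'b' x 1 => "b1"
Compressed: "a1b1c2a1b1"
Compressed length: 10

10


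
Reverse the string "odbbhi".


Input: odbbhi
Reading characters right to left:
  Position 5: 'i'
  Position 4: 'h'
  Position 3: 'b'
  Position 2: 'b'
  Position 1: 'd'
  Position 0: 'o'
Reversed: ihbbdo

ihbbdo


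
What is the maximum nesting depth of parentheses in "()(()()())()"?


Input: "()(()()())()"
Tracking depth:
  Position 0 '(': depth becomes 1
  Position 1 ')': depth becomes 0
  Position 2 '(': depth becomes 1
  Position 3 '(': depth becomes 2
  Position 4 ')': depth becomes 1
  Position 5 '(': depth becomes 2
  Position 6 ')': depth becomes 1
  Position 7 '(': depth becomes 2
  Position 8 ')': depth becomes 1
  Position 9 ')': depth becomes 0
  Position 10 '(': depth becomes 1
  Position 11 ')': depth becomes 0
Maximum depth reached: 2

2


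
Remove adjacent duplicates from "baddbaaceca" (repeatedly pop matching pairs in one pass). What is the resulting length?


Input: baddbaaceca
Stack-based adjacent duplicate removal:
  Read 'b': push. Stack: b
  Read 'a': push. Stack: ba
  Read 'd': push. Stack: bad
  Read 'd': matches stack top 'd' => pop. Stack: ba
  Read 'b': push. Stack: bab
  Read 'a': push. Stack: baba
  Read 'a': matches stack top 'a' => pop. Stack: bab
  Read 'c': push. Stack: babc
  Read 'e': push. Stack: babce
  Read 'c': push. Stack: babcec
  Read 'a': push. Stack: babceca
Final stack: "babceca" (length 7)

7


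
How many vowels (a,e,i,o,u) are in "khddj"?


Input: khddj
Checking each character:
  'k' at position 0: consonant
  'h' at position 1: consonant
  'd' at position 2: consonant
  'd' at position 3: consonant
  'j' at position 4: consonant
Total vowels: 0

0


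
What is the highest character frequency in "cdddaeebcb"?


Input: cdddaeebcb
Character counts:
  'a': 1
  'b': 2
  'c': 2
  'd': 3
  'e': 2
Maximum frequency: 3

3


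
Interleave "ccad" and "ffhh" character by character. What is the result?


Interleaving "ccad" and "ffhh":
  Position 0: 'c' from first, 'f' from second => "cf"
  Position 1: 'c' from first, 'f' from second => "cf"
  Position 2: 'a' from first, 'h' from second => "ah"
  Position 3: 'd' from first, 'h' from second => "dh"
Result: cfcfahdh

cfcfahdh


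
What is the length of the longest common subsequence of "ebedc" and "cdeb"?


LCS of "ebedc" and "cdeb"
DP table:
           c    d    e    b
      0    0    0    0    0
  e   0    0    0    1    1
  b   0    0    0    1    2
  e   0    0    0    1    2
  d   0    0    1    1    2
  c   0    1    1    1    2
LCS length = dp[5][4] = 2

2


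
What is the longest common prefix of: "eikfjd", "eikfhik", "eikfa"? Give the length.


Words: eikfjd, eikfhik, eikfa
  Position 0: all 'e' => match
  Position 1: all 'i' => match
  Position 2: all 'k' => match
  Position 3: all 'f' => match
  Position 4: ('j', 'h', 'a') => mismatch, stop
LCP = "eikf" (length 4)

4


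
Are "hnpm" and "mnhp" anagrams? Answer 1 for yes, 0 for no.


Strings: "hnpm", "mnhp"
Sorted first:  hmnp
Sorted second: hmnp
Sorted forms match => anagrams

1


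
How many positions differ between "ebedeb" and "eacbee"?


Comparing "ebedeb" and "eacbee" position by position:
  Position 0: 'e' vs 'e' => same
  Position 1: 'b' vs 'a' => DIFFER
  Position 2: 'e' vs 'c' => DIFFER
  Position 3: 'd' vs 'b' => DIFFER
  Position 4: 'e' vs 'e' => same
  Position 5: 'b' vs 'e' => DIFFER
Positions that differ: 4

4


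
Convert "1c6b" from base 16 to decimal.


Input: "1c6b" in base 16
Positional expansion:
  Digit '1' (value 1) x 16^3 = 4096
  Digit 'c' (value 12) x 16^2 = 3072
  Digit '6' (value 6) x 16^1 = 96
  Digit 'b' (value 11) x 16^0 = 11
Sum = 7275

7275


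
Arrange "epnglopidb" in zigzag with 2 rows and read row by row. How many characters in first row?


Zigzag "epnglopidb" into 2 rows:
Placing characters:
  'e' => row 0
  'p' => row 1
  'n' => row 0
  'g' => row 1
  'l' => row 0
  'o' => row 1
  'p' => row 0
  'i' => row 1
  'd' => row 0
  'b' => row 1
Rows:
  Row 0: "enlpd"
  Row 1: "pgoib"
First row length: 5

5


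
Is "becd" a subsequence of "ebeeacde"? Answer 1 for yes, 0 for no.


Check if "becd" is a subsequence of "ebeeacde"
Greedy scan:
  Position 0 ('e'): no match needed
  Position 1 ('b'): matches sub[0] = 'b'
  Position 2 ('e'): matches sub[1] = 'e'
  Position 3 ('e'): no match needed
  Position 4 ('a'): no match needed
  Position 5 ('c'): matches sub[2] = 'c'
  Position 6 ('d'): matches sub[3] = 'd'
  Position 7 ('e'): no match needed
All 4 characters matched => is a subsequence

1


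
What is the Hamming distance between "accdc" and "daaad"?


Comparing "accdc" and "daaad" position by position:
  Position 0: 'a' vs 'd' => differ
  Position 1: 'c' vs 'a' => differ
  Position 2: 'c' vs 'a' => differ
  Position 3: 'd' vs 'a' => differ
  Position 4: 'c' vs 'd' => differ
Total differences (Hamming distance): 5

5


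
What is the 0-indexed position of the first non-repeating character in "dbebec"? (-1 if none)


Input: dbebec
Character frequencies:
  'b': 2
  'c': 1
  'd': 1
  'e': 2
Scanning left to right for freq == 1:
  Position 0 ('d'): unique! => answer = 0

0


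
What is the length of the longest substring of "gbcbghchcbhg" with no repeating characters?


Input: "gbcbghchcbhg"
Sliding window (track last position of each char):
  Position 0 ('g'): window [0,0] length 1 -- new best
  Position 1 ('b'): window [0,1] length 2 -- new best
  Position 2 ('c'): window [0,2] length 3 -- new best
  Position 3 ('b'): repeat (last at 1), move window start to 2
  Position 3 ('b'): window [2,3] length 2
  Position 4 ('g'): window [2,4] length 3
  Position 5 ('h'): window [2,5] length 4 -- new best
  Position 6 ('c'): repeat (last at 2), move window start to 3
  Position 6 ('c'): window [3,6] length 4
  Position 7 ('h'): repeat (last at 5), move window start to 6
  Position 7 ('h'): window [6,7] length 2
  Position 8 ('c'): repeat (last at 6), move window start to 7
  Position 8 ('c'): window [7,8] length 2
  Position 9 ('b'): window [7,9] length 3
  Position 10 ('h'): repeat (last at 7), move window start to 8
  Position 10 ('h'): window [8,10] length 3
  Position 11 ('g'): window [8,11] length 4
Longest substring with no repeats: "cbgh" with length 4

4


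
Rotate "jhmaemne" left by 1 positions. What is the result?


Input: "jhmaemne", rotate left by 1
First 1 characters: "j"
Remaining characters: "hmaemne"
Concatenate remaining + first: "hmaemne" + "j" = "hmaemnej"

hmaemnej


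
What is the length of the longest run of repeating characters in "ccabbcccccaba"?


Input: "ccabbcccccaba"
Scanning for longest run:
  Position 1 ('c'): continues run of 'c', length=2
  Position 2 ('a'): new char, reset run to 1
  Position 3 ('b'): new char, reset run to 1
  Position 4 ('b'): continues run of 'b', length=2
  Position 5 ('c'): new char, reset run to 1
  Position 6 ('c'): continues run of 'c', length=2
  Position 7 ('c'): continues run of 'c', length=3
  Position 8 ('c'): continues run of 'c', length=4
  Position 9 ('c'): continues run of 'c', length=5
  Position 10 ('a'): new char, reset run to 1
  Position 11 ('b'): new char, reset run to 1
  Position 12 ('a'): new char, reset run to 1
Longest run: 'c' with length 5

5


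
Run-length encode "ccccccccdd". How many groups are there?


Input: ccccccccdd
Scanning for consecutive runs:
  Group 1: 'c' x 8 (positions 0-7)
  Group 2: 'd' x 2 (positions 8-9)
Total groups: 2

2


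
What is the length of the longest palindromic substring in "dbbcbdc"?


Input: "dbbcbdc"
Checking substrings for palindromes:
  [2:5] "bcb" (len 3) => palindrome
  [1:3] "bb" (len 2) => palindrome
Longest palindromic substring: "bcb" with length 3

3


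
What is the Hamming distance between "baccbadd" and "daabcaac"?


Comparing "baccbadd" and "daabcaac" position by position:
  Position 0: 'b' vs 'd' => differ
  Position 1: 'a' vs 'a' => same
  Position 2: 'c' vs 'a' => differ
  Position 3: 'c' vs 'b' => differ
  Position 4: 'b' vs 'c' => differ
  Position 5: 'a' vs 'a' => same
  Position 6: 'd' vs 'a' => differ
  Position 7: 'd' vs 'c' => differ
Total differences (Hamming distance): 6

6


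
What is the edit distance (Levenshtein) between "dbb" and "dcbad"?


Computing edit distance: "dbb" -> "dcbad"
DP table:
           d    c    b    a    d
      0    1    2    3    4    5
  d   1    0    1    2    3    4
  b   2    1    1    1    2    3
  b   3    2    2    1    2    3
Edit distance = dp[3][5] = 3

3


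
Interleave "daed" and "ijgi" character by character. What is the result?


Interleaving "daed" and "ijgi":
  Position 0: 'd' from first, 'i' from second => "di"
  Position 1: 'a' from first, 'j' from second => "aj"
  Position 2: 'e' from first, 'g' from second => "eg"
  Position 3: 'd' from first, 'i' from second => "di"
Result: diajegdi

diajegdi


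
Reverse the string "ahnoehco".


Input: ahnoehco
Reading characters right to left:
  Position 7: 'o'
  Position 6: 'c'
  Position 5: 'h'
  Position 4: 'e'
  Position 3: 'o'
  Position 2: 'n'
  Position 1: 'h'
  Position 0: 'a'
Reversed: ocheonha

ocheonha


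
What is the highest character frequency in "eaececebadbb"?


Input: eaececebadbb
Character counts:
  'a': 2
  'b': 3
  'c': 2
  'd': 1
  'e': 4
Maximum frequency: 4

4


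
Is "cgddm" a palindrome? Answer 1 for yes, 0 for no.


Input: cgddm
Reversed: mddgc
  Compare pos 0 ('c') with pos 4 ('m'): MISMATCH
  Compare pos 1 ('g') with pos 3 ('d'): MISMATCH
Result: not a palindrome

0


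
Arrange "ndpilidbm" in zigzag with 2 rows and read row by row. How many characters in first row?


Zigzag "ndpilidbm" into 2 rows:
Placing characters:
  'n' => row 0
  'd' => row 1
  'p' => row 0
  'i' => row 1
  'l' => row 0
  'i' => row 1
  'd' => row 0
  'b' => row 1
  'm' => row 0
Rows:
  Row 0: "npldm"
  Row 1: "diib"
First row length: 5

5


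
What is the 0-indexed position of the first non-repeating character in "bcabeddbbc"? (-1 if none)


Input: bcabeddbbc
Character frequencies:
  'a': 1
  'b': 4
  'c': 2
  'd': 2
  'e': 1
Scanning left to right for freq == 1:
  Position 0 ('b'): freq=4, skip
  Position 1 ('c'): freq=2, skip
  Position 2 ('a'): unique! => answer = 2

2


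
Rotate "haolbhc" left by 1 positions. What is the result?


Input: "haolbhc", rotate left by 1
First 1 characters: "h"
Remaining characters: "aolbhc"
Concatenate remaining + first: "aolbhc" + "h" = "aolbhch"

aolbhch


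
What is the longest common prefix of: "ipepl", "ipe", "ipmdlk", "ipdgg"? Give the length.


Words: ipepl, ipe, ipmdlk, ipdgg
  Position 0: all 'i' => match
  Position 1: all 'p' => match
  Position 2: ('e', 'e', 'm', 'd') => mismatch, stop
LCP = "ip" (length 2)

2


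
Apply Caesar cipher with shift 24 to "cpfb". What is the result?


Caesar cipher: shift "cpfb" by 24
  'c' (pos 2) + 24 = pos 0 = 'a'
  'p' (pos 15) + 24 = pos 13 = 'n'
  'f' (pos 5) + 24 = pos 3 = 'd'
  'b' (pos 1) + 24 = pos 25 = 'z'
Result: andz

andz


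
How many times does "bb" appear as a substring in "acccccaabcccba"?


Searching for "bb" in "acccccaabcccba"
Scanning each position:
  Position 0: "ac" => no
  Position 1: "cc" => no
  Position 2: "cc" => no
  Position 3: "cc" => no
  Position 4: "cc" => no
  Position 5: "ca" => no
  Position 6: "aa" => no
  Position 7: "ab" => no
  Position 8: "bc" => no
  Position 9: "cc" => no
  Position 10: "cc" => no
  Position 11: "cb" => no
  Position 12: "ba" => no
Total occurrences: 0

0


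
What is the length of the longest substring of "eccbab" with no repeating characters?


Input: "eccbab"
Sliding window (track last position of each char):
  Position 0 ('e'): window [0,0] length 1 -- new best
  Position 1 ('c'): window [0,1] length 2 -- new best
  Position 2 ('c'): repeat (last at 1), move window start to 2
  Position 2 ('c'): window [2,2] length 1
  Position 3 ('b'): window [2,3] length 2
  Position 4 ('a'): window [2,4] length 3 -- new best
  Position 5 ('b'): repeat (last at 3), move window start to 4
  Position 5 ('b'): window [4,5] length 2
Longest substring with no repeats: "cba" with length 3

3


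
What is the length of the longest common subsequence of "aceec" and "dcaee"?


LCS of "aceec" and "dcaee"
DP table:
           d    c    a    e    e
      0    0    0    0    0    0
  a   0    0    0    1    1    1
  c   0    0    1    1    1    1
  e   0    0    1    1    2    2
  e   0    0    1    1    2    3
  c   0    0    1    1    2    3
LCS length = dp[5][5] = 3

3


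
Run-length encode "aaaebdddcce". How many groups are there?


Input: aaaebdddcce
Scanning for consecutive runs:
  Group 1: 'a' x 3 (positions 0-2)
  Group 2: 'e' x 1 (positions 3-3)
  Group 3: 'b' x 1 (positions 4-4)
  Group 4: 'd' x 3 (positions 5-7)
  Group 5: 'c' x 2 (positions 8-9)
  Group 6: 'e' x 1 (positions 10-10)
Total groups: 6

6


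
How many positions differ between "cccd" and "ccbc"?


Comparing "cccd" and "ccbc" position by position:
  Position 0: 'c' vs 'c' => same
  Position 1: 'c' vs 'c' => same
  Position 2: 'c' vs 'b' => DIFFER
  Position 3: 'd' vs 'c' => DIFFER
Positions that differ: 2

2


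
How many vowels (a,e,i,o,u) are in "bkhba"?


Input: bkhba
Checking each character:
  'b' at position 0: consonant
  'k' at position 1: consonant
  'h' at position 2: consonant
  'b' at position 3: consonant
  'a' at position 4: vowel (running total: 1)
Total vowels: 1

1


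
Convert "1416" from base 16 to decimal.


Input: "1416" in base 16
Positional expansion:
  Digit '1' (value 1) x 16^3 = 4096
  Digit '4' (value 4) x 16^2 = 1024
  Digit '1' (value 1) x 16^1 = 16
  Digit '6' (value 6) x 16^0 = 6
Sum = 5142

5142


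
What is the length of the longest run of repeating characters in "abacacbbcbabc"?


Input: "abacacbbcbabc"
Scanning for longest run:
  Position 1 ('b'): new char, reset run to 1
  Position 2 ('a'): new char, reset run to 1
  Position 3 ('c'): new char, reset run to 1
  Position 4 ('a'): new char, reset run to 1
  Position 5 ('c'): new char, reset run to 1
  Position 6 ('b'): new char, reset run to 1
  Position 7 ('b'): continues run of 'b', length=2
  Position 8 ('c'): new char, reset run to 1
  Position 9 ('b'): new char, reset run to 1
  Position 10 ('a'): new char, reset run to 1
  Position 11 ('b'): new char, reset run to 1
  Position 12 ('c'): new char, reset run to 1
Longest run: 'b' with length 2

2


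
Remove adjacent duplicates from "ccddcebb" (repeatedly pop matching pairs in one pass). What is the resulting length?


Input: ccddcebb
Stack-based adjacent duplicate removal:
  Read 'c': push. Stack: c
  Read 'c': matches stack top 'c' => pop. Stack: (empty)
  Read 'd': push. Stack: d
  Read 'd': matches stack top 'd' => pop. Stack: (empty)
  Read 'c': push. Stack: c
  Read 'e': push. Stack: ce
  Read 'b': push. Stack: ceb
  Read 'b': matches stack top 'b' => pop. Stack: ce
Final stack: "ce" (length 2)

2


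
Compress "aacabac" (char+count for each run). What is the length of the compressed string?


Input: aacabac
Runs:
  'a' x 2 => "a2"
  'c' x 1 => "c1"
  'a' x 1 => "a1"
  'b' x 1 => "b1"
  'a' x 1 => "a1"
  'c' x 1 => "c1"
Compressed: "a2c1a1b1a1c1"
Compressed length: 12

12


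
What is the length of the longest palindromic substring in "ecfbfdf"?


Input: "ecfbfdf"
Checking substrings for palindromes:
  [2:5] "fbf" (len 3) => palindrome
  [4:7] "fdf" (len 3) => palindrome
Longest palindromic substring: "fbf" with length 3

3


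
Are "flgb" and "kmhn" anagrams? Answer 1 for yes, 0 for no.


Strings: "flgb", "kmhn"
Sorted first:  bfgl
Sorted second: hkmn
Differ at position 0: 'b' vs 'h' => not anagrams

0


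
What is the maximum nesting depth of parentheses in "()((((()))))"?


Input: "()((((()))))"
Tracking depth:
  Position 0 '(': depth becomes 1
  Position 1 ')': depth becomes 0
  Position 2 '(': depth becomes 1
  Position 3 '(': depth becomes 2
  Position 4 '(': depth becomes 3
  Position 5 '(': depth becomes 4
  Position 6 '(': depth becomes 5
  Position 7 ')': depth becomes 4
  Position 8 ')': depth becomes 3
  Position 9 ')': depth becomes 2
  Position 10 ')': depth becomes 1
  Position 11 ')': depth becomes 0
Maximum depth reached: 5

5


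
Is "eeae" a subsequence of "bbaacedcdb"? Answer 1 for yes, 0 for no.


Check if "eeae" is a subsequence of "bbaacedcdb"
Greedy scan:
  Position 0 ('b'): no match needed
  Position 1 ('b'): no match needed
  Position 2 ('a'): no match needed
  Position 3 ('a'): no match needed
  Position 4 ('c'): no match needed
  Position 5 ('e'): matches sub[0] = 'e'
  Position 6 ('d'): no match needed
  Position 7 ('c'): no match needed
  Position 8 ('d'): no match needed
  Position 9 ('b'): no match needed
Only matched 1/4 characters => not a subsequence

0


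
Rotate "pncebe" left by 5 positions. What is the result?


Input: "pncebe", rotate left by 5
First 5 characters: "pnceb"
Remaining characters: "e"
Concatenate remaining + first: "e" + "pnceb" = "epnceb"

epnceb


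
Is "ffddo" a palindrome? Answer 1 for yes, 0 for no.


Input: ffddo
Reversed: oddff
  Compare pos 0 ('f') with pos 4 ('o'): MISMATCH
  Compare pos 1 ('f') with pos 3 ('d'): MISMATCH
Result: not a palindrome

0


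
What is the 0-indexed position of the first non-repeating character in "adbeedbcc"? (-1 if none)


Input: adbeedbcc
Character frequencies:
  'a': 1
  'b': 2
  'c': 2
  'd': 2
  'e': 2
Scanning left to right for freq == 1:
  Position 0 ('a'): unique! => answer = 0

0


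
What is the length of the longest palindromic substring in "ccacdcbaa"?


Input: "ccacdcbaa"
Checking substrings for palindromes:
  [1:4] "cac" (len 3) => palindrome
  [3:6] "cdc" (len 3) => palindrome
  [0:2] "cc" (len 2) => palindrome
  [7:9] "aa" (len 2) => palindrome
Longest palindromic substring: "cac" with length 3

3


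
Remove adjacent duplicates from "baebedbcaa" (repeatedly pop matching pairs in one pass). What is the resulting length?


Input: baebedbcaa
Stack-based adjacent duplicate removal:
  Read 'b': push. Stack: b
  Read 'a': push. Stack: ba
  Read 'e': push. Stack: bae
  Read 'b': push. Stack: baeb
  Read 'e': push. Stack: baebe
  Read 'd': push. Stack: baebed
  Read 'b': push. Stack: baebedb
  Read 'c': push. Stack: baebedbc
  Read 'a': push. Stack: baebedbca
  Read 'a': matches stack top 'a' => pop. Stack: baebedbc
Final stack: "baebedbc" (length 8)

8


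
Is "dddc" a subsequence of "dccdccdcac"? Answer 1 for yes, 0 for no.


Check if "dddc" is a subsequence of "dccdccdcac"
Greedy scan:
  Position 0 ('d'): matches sub[0] = 'd'
  Position 1 ('c'): no match needed
  Position 2 ('c'): no match needed
  Position 3 ('d'): matches sub[1] = 'd'
  Position 4 ('c'): no match needed
  Position 5 ('c'): no match needed
  Position 6 ('d'): matches sub[2] = 'd'
  Position 7 ('c'): matches sub[3] = 'c'
  Position 8 ('a'): no match needed
  Position 9 ('c'): no match needed
All 4 characters matched => is a subsequence

1


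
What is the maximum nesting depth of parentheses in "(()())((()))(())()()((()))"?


Input: "(()())((()))(())()()((()))"
Tracking depth:
  Position 0 '(': depth becomes 1
  Position 1 '(': depth becomes 2
  Position 2 ')': depth becomes 1
  Position 3 '(': depth becomes 2
  Position 4 ')': depth becomes 1
  Position 5 ')': depth becomes 0
  Position 6 '(': depth becomes 1
  Position 7 '(': depth becomes 2
  Position 8 '(': depth becomes 3
  Position 9 ')': depth becomes 2
  Position 10 ')': depth becomes 1
  Position 11 ')': depth becomes 0
  Position 12 '(': depth becomes 1
  Position 13 '(': depth becomes 2
  Position 14 ')': depth becomes 1
  Position 15 ')': depth becomes 0
  Position 16 '(': depth becomes 1
  Position 17 ')': depth becomes 0
  Position 18 '(': depth becomes 1
  Position 19 ')': depth becomes 0
  Position 20 '(': depth becomes 1
  Position 21 '(': depth becomes 2
  Position 22 '(': depth becomes 3
  Position 23 ')': depth becomes 2
  Position 24 ')': depth becomes 1
  Position 25 ')': depth becomes 0
Maximum depth reached: 3

3


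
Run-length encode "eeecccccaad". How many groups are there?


Input: eeecccccaad
Scanning for consecutive runs:
  Group 1: 'e' x 3 (positions 0-2)
  Group 2: 'c' x 5 (positions 3-7)
  Group 3: 'a' x 2 (positions 8-9)
  Group 4: 'd' x 1 (positions 10-10)
Total groups: 4

4


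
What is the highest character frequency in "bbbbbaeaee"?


Input: bbbbbaeaee
Character counts:
  'a': 2
  'b': 5
  'e': 3
Maximum frequency: 5

5


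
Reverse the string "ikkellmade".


Input: ikkellmade
Reading characters right to left:
  Position 9: 'e'
  Position 8: 'd'
  Position 7: 'a'
  Position 6: 'm'
  Position 5: 'l'
  Position 4: 'l'
  Position 3: 'e'
  Position 2: 'k'
  Position 1: 'k'
  Position 0: 'i'
Reversed: edamllekki

edamllekki


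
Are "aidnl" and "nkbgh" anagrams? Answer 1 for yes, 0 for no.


Strings: "aidnl", "nkbgh"
Sorted first:  adiln
Sorted second: bghkn
Differ at position 0: 'a' vs 'b' => not anagrams

0


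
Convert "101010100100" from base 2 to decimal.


Input: "101010100100" in base 2
Positional expansion:
  Digit '1' (value 1) x 2^11 = 2048
  Digit '0' (value 0) x 2^10 = 0
  Digit '1' (value 1) x 2^9 = 512
  Digit '0' (value 0) x 2^8 = 0
  Digit '1' (value 1) x 2^7 = 128
  Digit '0' (value 0) x 2^6 = 0
  Digit '1' (value 1) x 2^5 = 32
  Digit '0' (value 0) x 2^4 = 0
  Digit '0' (value 0) x 2^3 = 0
  Digit '1' (value 1) x 2^2 = 4
  Digit '0' (value 0) x 2^1 = 0
  Digit '0' (value 0) x 2^0 = 0
Sum = 2724

2724


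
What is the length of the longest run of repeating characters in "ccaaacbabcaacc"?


Input: "ccaaacbabcaacc"
Scanning for longest run:
  Position 1 ('c'): continues run of 'c', length=2
  Position 2 ('a'): new char, reset run to 1
  Position 3 ('a'): continues run of 'a', length=2
  Position 4 ('a'): continues run of 'a', length=3
  Position 5 ('c'): new char, reset run to 1
  Position 6 ('b'): new char, reset run to 1
  Position 7 ('a'): new char, reset run to 1
  Position 8 ('b'): new char, reset run to 1
  Position 9 ('c'): new char, reset run to 1
  Position 10 ('a'): new char, reset run to 1
  Position 11 ('a'): continues run of 'a', length=2
  Position 12 ('c'): new char, reset run to 1
  Position 13 ('c'): continues run of 'c', length=2
Longest run: 'a' with length 3

3


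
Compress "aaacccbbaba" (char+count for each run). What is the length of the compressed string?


Input: aaacccbbaba
Runs:
  'a' x 3 => "a3"
  'c' x 3 => "c3"
  'b' x 2 => "b2"
  'a' x 1 => "a1"
  'b' x 1 => "b1"
  'a' x 1 => "a1"
Compressed: "a3c3b2a1b1a1"
Compressed length: 12

12


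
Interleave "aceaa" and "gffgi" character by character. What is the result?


Interleaving "aceaa" and "gffgi":
  Position 0: 'a' from first, 'g' from second => "ag"
  Position 1: 'c' from first, 'f' from second => "cf"
  Position 2: 'e' from first, 'f' from second => "ef"
  Position 3: 'a' from first, 'g' from second => "ag"
  Position 4: 'a' from first, 'i' from second => "ai"
Result: agcfefagai

agcfefagai


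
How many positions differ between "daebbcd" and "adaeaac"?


Comparing "daebbcd" and "adaeaac" position by position:
  Position 0: 'd' vs 'a' => DIFFER
  Position 1: 'a' vs 'd' => DIFFER
  Position 2: 'e' vs 'a' => DIFFER
  Position 3: 'b' vs 'e' => DIFFER
  Position 4: 'b' vs 'a' => DIFFER
  Position 5: 'c' vs 'a' => DIFFER
  Position 6: 'd' vs 'c' => DIFFER
Positions that differ: 7

7


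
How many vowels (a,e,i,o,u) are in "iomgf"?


Input: iomgf
Checking each character:
  'i' at position 0: vowel (running total: 1)
  'o' at position 1: vowel (running total: 2)
  'm' at position 2: consonant
  'g' at position 3: consonant
  'f' at position 4: consonant
Total vowels: 2

2


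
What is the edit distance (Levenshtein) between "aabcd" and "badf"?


Computing edit distance: "aabcd" -> "badf"
DP table:
           b    a    d    f
      0    1    2    3    4
  a   1    1    1    2    3
  a   2    2    1    2    3
  b   3    2    2    2    3
  c   4    3    3    3    3
  d   5    4    4    3    4
Edit distance = dp[5][4] = 4

4


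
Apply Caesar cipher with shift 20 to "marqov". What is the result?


Caesar cipher: shift "marqov" by 20
  'm' (pos 12) + 20 = pos 6 = 'g'
  'a' (pos 0) + 20 = pos 20 = 'u'
  'r' (pos 17) + 20 = pos 11 = 'l'
  'q' (pos 16) + 20 = pos 10 = 'k'
  'o' (pos 14) + 20 = pos 8 = 'i'
  'v' (pos 21) + 20 = pos 15 = 'p'
Result: gulkip

gulkip


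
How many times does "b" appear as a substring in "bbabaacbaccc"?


Searching for "b" in "bbabaacbaccc"
Scanning each position:
  Position 0: "b" => MATCH
  Position 1: "b" => MATCH
  Position 2: "a" => no
  Position 3: "b" => MATCH
  Position 4: "a" => no
  Position 5: "a" => no
  Position 6: "c" => no
  Position 7: "b" => MATCH
  Position 8: "a" => no
  Position 9: "c" => no
  Position 10: "c" => no
  Position 11: "c" => no
Total occurrences: 4

4


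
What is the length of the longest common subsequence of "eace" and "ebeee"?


LCS of "eace" and "ebeee"
DP table:
           e    b    e    e    e
      0    0    0    0    0    0
  e   0    1    1    1    1    1
  a   0    1    1    1    1    1
  c   0    1    1    1    1    1
  e   0    1    1    2    2    2
LCS length = dp[4][5] = 2

2


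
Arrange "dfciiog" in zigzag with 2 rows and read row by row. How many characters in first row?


Zigzag "dfciiog" into 2 rows:
Placing characters:
  'd' => row 0
  'f' => row 1
  'c' => row 0
  'i' => row 1
  'i' => row 0
  'o' => row 1
  'g' => row 0
Rows:
  Row 0: "dcig"
  Row 1: "fio"
First row length: 4

4


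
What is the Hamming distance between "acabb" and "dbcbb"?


Comparing "acabb" and "dbcbb" position by position:
  Position 0: 'a' vs 'd' => differ
  Position 1: 'c' vs 'b' => differ
  Position 2: 'a' vs 'c' => differ
  Position 3: 'b' vs 'b' => same
  Position 4: 'b' vs 'b' => same
Total differences (Hamming distance): 3

3


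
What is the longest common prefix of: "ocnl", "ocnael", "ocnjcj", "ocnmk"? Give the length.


Words: ocnl, ocnael, ocnjcj, ocnmk
  Position 0: all 'o' => match
  Position 1: all 'c' => match
  Position 2: all 'n' => match
  Position 3: ('l', 'a', 'j', 'm') => mismatch, stop
LCP = "ocn" (length 3)

3


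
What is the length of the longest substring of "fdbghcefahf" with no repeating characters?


Input: "fdbghcefahf"
Sliding window (track last position of each char):
  Position 0 ('f'): window [0,0] length 1 -- new best
  Position 1 ('d'): window [0,1] length 2 -- new best
  Position 2 ('b'): window [0,2] length 3 -- new best
  Position 3 ('g'): window [0,3] length 4 -- new best
  Position 4 ('h'): window [0,4] length 5 -- new best
  Position 5 ('c'): window [0,5] length 6 -- new best
  Position 6 ('e'): window [0,6] length 7 -- new best
  Position 7 ('f'): repeat (last at 0), move window start to 1
  Position 7 ('f'): window [1,7] length 7
  Position 8 ('a'): window [1,8] length 8 -- new best
  Position 9 ('h'): repeat (last at 4), move window start to 5
  Position 9 ('h'): window [5,9] length 5
  Position 10 ('f'): repeat (last at 7), move window start to 8
  Position 10 ('f'): window [8,10] length 3
Longest substring with no repeats: "dbghcefa" with length 8

8


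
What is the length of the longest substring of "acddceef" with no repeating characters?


Input: "acddceef"
Sliding window (track last position of each char):
  Position 0 ('a'): window [0,0] length 1 -- new best
  Position 1 ('c'): window [0,1] length 2 -- new best
  Position 2 ('d'): window [0,2] length 3 -- new best
  Position 3 ('d'): repeat (last at 2), move window start to 3
  Position 3 ('d'): window [3,3] length 1
  Position 4 ('c'): window [3,4] length 2
  Position 5 ('e'): window [3,5] length 3
  Position 6 ('e'): repeat (last at 5), move window start to 6
  Position 6 ('e'): window [6,6] length 1
  Position 7 ('f'): window [6,7] length 2
Longest substring with no repeats: "acd" with length 3

3


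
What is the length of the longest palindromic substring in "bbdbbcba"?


Input: "bbdbbcba"
Checking substrings for palindromes:
  [0:5] "bbdbb" (len 5) => palindrome
  [1:4] "bdb" (len 3) => palindrome
  [4:7] "bcb" (len 3) => palindrome
  [0:2] "bb" (len 2) => palindrome
  [3:5] "bb" (len 2) => palindrome
Longest palindromic substring: "bbdbb" with length 5

5


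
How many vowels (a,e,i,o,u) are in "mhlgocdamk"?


Input: mhlgocdamk
Checking each character:
  'm' at position 0: consonant
  'h' at position 1: consonant
  'l' at position 2: consonant
  'g' at position 3: consonant
  'o' at position 4: vowel (running total: 1)
  'c' at position 5: consonant
  'd' at position 6: consonant
  'a' at position 7: vowel (running total: 2)
  'm' at position 8: consonant
  'k' at position 9: consonant
Total vowels: 2

2


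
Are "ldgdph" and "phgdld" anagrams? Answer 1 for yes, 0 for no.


Strings: "ldgdph", "phgdld"
Sorted first:  ddghlp
Sorted second: ddghlp
Sorted forms match => anagrams

1


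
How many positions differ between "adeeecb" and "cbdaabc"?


Comparing "adeeecb" and "cbdaabc" position by position:
  Position 0: 'a' vs 'c' => DIFFER
  Position 1: 'd' vs 'b' => DIFFER
  Position 2: 'e' vs 'd' => DIFFER
  Position 3: 'e' vs 'a' => DIFFER
  Position 4: 'e' vs 'a' => DIFFER
  Position 5: 'c' vs 'b' => DIFFER
  Position 6: 'b' vs 'c' => DIFFER
Positions that differ: 7

7


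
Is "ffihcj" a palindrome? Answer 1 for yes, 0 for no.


Input: ffihcj
Reversed: jchiff
  Compare pos 0 ('f') with pos 5 ('j'): MISMATCH
  Compare pos 1 ('f') with pos 4 ('c'): MISMATCH
  Compare pos 2 ('i') with pos 3 ('h'): MISMATCH
Result: not a palindrome

0


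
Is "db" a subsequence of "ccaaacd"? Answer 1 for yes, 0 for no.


Check if "db" is a subsequence of "ccaaacd"
Greedy scan:
  Position 0 ('c'): no match needed
  Position 1 ('c'): no match needed
  Position 2 ('a'): no match needed
  Position 3 ('a'): no match needed
  Position 4 ('a'): no match needed
  Position 5 ('c'): no match needed
  Position 6 ('d'): matches sub[0] = 'd'
Only matched 1/2 characters => not a subsequence

0


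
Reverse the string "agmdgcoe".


Input: agmdgcoe
Reading characters right to left:
  Position 7: 'e'
  Position 6: 'o'
  Position 5: 'c'
  Position 4: 'g'
  Position 3: 'd'
  Position 2: 'm'
  Position 1: 'g'
  Position 0: 'a'
Reversed: eocgdmga

eocgdmga


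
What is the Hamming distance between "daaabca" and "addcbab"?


Comparing "daaabca" and "addcbab" position by position:
  Position 0: 'd' vs 'a' => differ
  Position 1: 'a' vs 'd' => differ
  Position 2: 'a' vs 'd' => differ
  Position 3: 'a' vs 'c' => differ
  Position 4: 'b' vs 'b' => same
  Position 5: 'c' vs 'a' => differ
  Position 6: 'a' vs 'b' => differ
Total differences (Hamming distance): 6

6


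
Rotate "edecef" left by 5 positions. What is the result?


Input: "edecef", rotate left by 5
First 5 characters: "edece"
Remaining characters: "f"
Concatenate remaining + first: "f" + "edece" = "fedece"

fedece


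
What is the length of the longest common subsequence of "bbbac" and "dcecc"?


LCS of "bbbac" and "dcecc"
DP table:
           d    c    e    c    c
      0    0    0    0    0    0
  b   0    0    0    0    0    0
  b   0    0    0    0    0    0
  b   0    0    0    0    0    0
  a   0    0    0    0    0    0
  c   0    0    1    1    1    1
LCS length = dp[5][5] = 1

1


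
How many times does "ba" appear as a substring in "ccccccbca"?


Searching for "ba" in "ccccccbca"
Scanning each position:
  Position 0: "cc" => no
  Position 1: "cc" => no
  Position 2: "cc" => no
  Position 3: "cc" => no
  Position 4: "cc" => no
  Position 5: "cb" => no
  Position 6: "bc" => no
  Position 7: "ca" => no
Total occurrences: 0

0


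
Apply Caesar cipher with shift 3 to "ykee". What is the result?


Caesar cipher: shift "ykee" by 3
  'y' (pos 24) + 3 = pos 1 = 'b'
  'k' (pos 10) + 3 = pos 13 = 'n'
  'e' (pos 4) + 3 = pos 7 = 'h'
  'e' (pos 4) + 3 = pos 7 = 'h'
Result: bnhh

bnhh


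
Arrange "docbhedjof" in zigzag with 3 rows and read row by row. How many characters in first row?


Zigzag "docbhedjof" into 3 rows:
Placing characters:
  'd' => row 0
  'o' => row 1
  'c' => row 2
  'b' => row 1
  'h' => row 0
  'e' => row 1
  'd' => row 2
  'j' => row 1
  'o' => row 0
  'f' => row 1
Rows:
  Row 0: "dho"
  Row 1: "obejf"
  Row 2: "cd"
First row length: 3

3


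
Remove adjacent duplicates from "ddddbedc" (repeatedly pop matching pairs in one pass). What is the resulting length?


Input: ddddbedc
Stack-based adjacent duplicate removal:
  Read 'd': push. Stack: d
  Read 'd': matches stack top 'd' => pop. Stack: (empty)
  Read 'd': push. Stack: d
  Read 'd': matches stack top 'd' => pop. Stack: (empty)
  Read 'b': push. Stack: b
  Read 'e': push. Stack: be
  Read 'd': push. Stack: bed
  Read 'c': push. Stack: bedc
Final stack: "bedc" (length 4)

4


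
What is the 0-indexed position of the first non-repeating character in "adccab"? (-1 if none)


Input: adccab
Character frequencies:
  'a': 2
  'b': 1
  'c': 2
  'd': 1
Scanning left to right for freq == 1:
  Position 0 ('a'): freq=2, skip
  Position 1 ('d'): unique! => answer = 1

1


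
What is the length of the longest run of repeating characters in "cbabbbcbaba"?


Input: "cbabbbcbaba"
Scanning for longest run:
  Position 1 ('b'): new char, reset run to 1
  Position 2 ('a'): new char, reset run to 1
  Position 3 ('b'): new char, reset run to 1
  Position 4 ('b'): continues run of 'b', length=2
  Position 5 ('b'): continues run of 'b', length=3
  Position 6 ('c'): new char, reset run to 1
  Position 7 ('b'): new char, reset run to 1
  Position 8 ('a'): new char, reset run to 1
  Position 9 ('b'): new char, reset run to 1
  Position 10 ('a'): new char, reset run to 1
Longest run: 'b' with length 3

3


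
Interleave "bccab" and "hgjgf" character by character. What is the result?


Interleaving "bccab" and "hgjgf":
  Position 0: 'b' from first, 'h' from second => "bh"
  Position 1: 'c' from first, 'g' from second => "cg"
  Position 2: 'c' from first, 'j' from second => "cj"
  Position 3: 'a' from first, 'g' from second => "ag"
  Position 4: 'b' from first, 'f' from second => "bf"
Result: bhcgcjagbf

bhcgcjagbf


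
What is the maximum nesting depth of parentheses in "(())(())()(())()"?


Input: "(())(())()(())()"
Tracking depth:
  Position 0 '(': depth becomes 1
  Position 1 '(': depth becomes 2
  Position 2 ')': depth becomes 1
  Position 3 ')': depth becomes 0
  Position 4 '(': depth becomes 1
  Position 5 '(': depth becomes 2
  Position 6 ')': depth becomes 1
  Position 7 ')': depth becomes 0
  Position 8 '(': depth becomes 1
  Position 9 ')': depth becomes 0
  Position 10 '(': depth becomes 1
  Position 11 '(': depth becomes 2
  Position 12 ')': depth becomes 1
  Position 13 ')': depth becomes 0
  Position 14 '(': depth becomes 1
  Position 15 ')': depth becomes 0
Maximum depth reached: 2

2


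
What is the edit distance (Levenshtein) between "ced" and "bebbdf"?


Computing edit distance: "ced" -> "bebbdf"
DP table:
           b    e    b    b    d    f
      0    1    2    3    4    5    6
  c   1    1    2    3    4    5    6
  e   2    2    1    2    3    4    5
  d   3    3    2    2    3    3    4
Edit distance = dp[3][6] = 4

4


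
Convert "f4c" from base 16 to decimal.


Input: "f4c" in base 16
Positional expansion:
  Digit 'f' (value 15) x 16^2 = 3840
  Digit '4' (value 4) x 16^1 = 64
  Digit 'c' (value 12) x 16^0 = 12
Sum = 3916

3916


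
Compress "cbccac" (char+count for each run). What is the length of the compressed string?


Input: cbccac
Runs:
  'c' x 1 => "c1"
  'b' x 1 => "b1"
  'c' x 2 => "c2"
  'a' x 1 => "a1"
  'c' x 1 => "c1"
Compressed: "c1b1c2a1c1"
Compressed length: 10

10


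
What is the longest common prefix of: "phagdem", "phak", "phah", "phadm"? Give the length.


Words: phagdem, phak, phah, phadm
  Position 0: all 'p' => match
  Position 1: all 'h' => match
  Position 2: all 'a' => match
  Position 3: ('g', 'k', 'h', 'd') => mismatch, stop
LCP = "pha" (length 3)

3


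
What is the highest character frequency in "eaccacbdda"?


Input: eaccacbdda
Character counts:
  'a': 3
  'b': 1
  'c': 3
  'd': 2
  'e': 1
Maximum frequency: 3

3


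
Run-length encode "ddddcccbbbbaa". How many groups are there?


Input: ddddcccbbbbaa
Scanning for consecutive runs:
  Group 1: 'd' x 4 (positions 0-3)
  Group 2: 'c' x 3 (positions 4-6)
  Group 3: 'b' x 4 (positions 7-10)
  Group 4: 'a' x 2 (positions 11-12)
Total groups: 4

4


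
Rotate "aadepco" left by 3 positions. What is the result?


Input: "aadepco", rotate left by 3
First 3 characters: "aad"
Remaining characters: "epco"
Concatenate remaining + first: "epco" + "aad" = "epcoaad"

epcoaad


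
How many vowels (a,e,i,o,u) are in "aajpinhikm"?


Input: aajpinhikm
Checking each character:
  'a' at position 0: vowel (running total: 1)
  'a' at position 1: vowel (running total: 2)
  'j' at position 2: consonant
  'p' at position 3: consonant
  'i' at position 4: vowel (running total: 3)
  'n' at position 5: consonant
  'h' at position 6: consonant
  'i' at position 7: vowel (running total: 4)
  'k' at position 8: consonant
  'm' at position 9: consonant
Total vowels: 4

4


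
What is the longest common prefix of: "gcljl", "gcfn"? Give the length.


Words: gcljl, gcfn
  Position 0: all 'g' => match
  Position 1: all 'c' => match
  Position 2: ('l', 'f') => mismatch, stop
LCP = "gc" (length 2)

2


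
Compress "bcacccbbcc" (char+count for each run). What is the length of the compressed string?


Input: bcacccbbcc
Runs:
  'b' x 1 => "b1"
  'c' x 1 => "c1"
  'a' x 1 => "a1"
  'c' x 3 => "c3"
  'b' x 2 => "b2"
  'c' x 2 => "c2"
Compressed: "b1c1a1c3b2c2"
Compressed length: 12

12


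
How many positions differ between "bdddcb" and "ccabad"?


Comparing "bdddcb" and "ccabad" position by position:
  Position 0: 'b' vs 'c' => DIFFER
  Position 1: 'd' vs 'c' => DIFFER
  Position 2: 'd' vs 'a' => DIFFER
  Position 3: 'd' vs 'b' => DIFFER
  Position 4: 'c' vs 'a' => DIFFER
  Position 5: 'b' vs 'd' => DIFFER
Positions that differ: 6

6


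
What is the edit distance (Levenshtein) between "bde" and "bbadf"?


Computing edit distance: "bde" -> "bbadf"
DP table:
           b    b    a    d    f
      0    1    2    3    4    5
  b   1    0    1    2    3    4
  d   2    1    1    2    2    3
  e   3    2    2    2    3    3
Edit distance = dp[3][5] = 3

3
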